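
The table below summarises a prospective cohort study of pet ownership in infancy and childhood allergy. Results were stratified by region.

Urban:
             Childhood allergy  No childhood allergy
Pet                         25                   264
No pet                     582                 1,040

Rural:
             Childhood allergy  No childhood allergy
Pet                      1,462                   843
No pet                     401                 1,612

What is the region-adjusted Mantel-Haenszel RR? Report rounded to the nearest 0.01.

2.33

RR_MH = Σ(aᵢ·n₀ᵢ/nᵢ) / Σ(cᵢ·n₁ᵢ/nᵢ), with n₁ᵢ = aᵢ+bᵢ (exposed), n₀ᵢ = cᵢ+dᵢ (unexposed), nᵢ = n₁ᵢ+n₀ᵢ.
Stratum 1 (Urban): n₁ = 289, n₀ = 1622, n = 1911; a·n₀/n = 25·1622/1911 = 21.2193; c·n₁/n = 582·289/1911 = 88.0157
Stratum 2 (Rural): n₁ = 2305, n₀ = 2013, n = 4318; a·n₀/n = 1462·2013/4318 = 681.5669; c·n₁/n = 401·2305/4318 = 214.0586
RR_MH = (21.2193 + 681.5669) / (88.0157 + 214.0586) = 702.7862 / 302.0743 = 2.32653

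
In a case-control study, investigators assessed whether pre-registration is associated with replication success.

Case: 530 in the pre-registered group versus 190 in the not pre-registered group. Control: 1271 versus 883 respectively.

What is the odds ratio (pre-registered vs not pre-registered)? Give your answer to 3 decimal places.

From the description: a = 530, b = 1271, c = 190, d = 883.
OR = (a·d)/(b·c) = (530 × 883) / (1271 × 190) = 467990 / 241490 = 1.93793
The odds of replication success are about 1.94 times as high in the pre-registered group.

1.938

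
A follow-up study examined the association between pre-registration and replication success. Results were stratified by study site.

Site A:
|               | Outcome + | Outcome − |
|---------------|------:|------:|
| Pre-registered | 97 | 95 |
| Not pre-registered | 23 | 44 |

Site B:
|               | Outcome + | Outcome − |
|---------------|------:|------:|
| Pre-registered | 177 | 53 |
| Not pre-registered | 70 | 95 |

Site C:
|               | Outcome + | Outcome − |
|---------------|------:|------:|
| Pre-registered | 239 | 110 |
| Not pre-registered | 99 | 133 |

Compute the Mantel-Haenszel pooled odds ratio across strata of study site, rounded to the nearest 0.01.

OR_MH = Σ(aᵢdᵢ/nᵢ) / Σ(bᵢcᵢ/nᵢ), where nᵢ is the stratum total.
Stratum 1 (Site A): n = 259; a·d/n = 97·44/259 = 16.4788; b·c/n = 95·23/259 = 8.4363
Stratum 2 (Site B): n = 395; a·d/n = 177·95/395 = 42.5696; b·c/n = 53·70/395 = 9.3924
Stratum 3 (Site C): n = 581; a·d/n = 239·133/581 = 54.7108; b·c/n = 110·99/581 = 18.7435
OR_MH = (16.4788 + 42.5696 + 54.7108) / (8.4363 + 9.3924 + 18.7435) = 113.7592 / 36.5722 = 3.11053

3.11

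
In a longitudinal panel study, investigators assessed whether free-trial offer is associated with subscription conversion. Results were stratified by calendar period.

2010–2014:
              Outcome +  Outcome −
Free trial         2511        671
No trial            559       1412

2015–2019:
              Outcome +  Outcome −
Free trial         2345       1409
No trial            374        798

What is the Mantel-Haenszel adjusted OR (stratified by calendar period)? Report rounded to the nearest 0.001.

OR_MH = Σ(aᵢdᵢ/nᵢ) / Σ(bᵢcᵢ/nᵢ), where nᵢ is the stratum total.
Stratum 1 (2010–2014): n = 5153; a·d/n = 2511·1412/5153 = 688.0520; b·c/n = 671·559/5153 = 72.7904
Stratum 2 (2015–2019): n = 4926; a·d/n = 2345·798/4926 = 379.8843; b·c/n = 1409·374/4926 = 106.9765
OR_MH = (688.0520 + 379.8843) / (72.7904 + 106.9765) = 1067.9363 / 179.7669 = 5.94067

5.941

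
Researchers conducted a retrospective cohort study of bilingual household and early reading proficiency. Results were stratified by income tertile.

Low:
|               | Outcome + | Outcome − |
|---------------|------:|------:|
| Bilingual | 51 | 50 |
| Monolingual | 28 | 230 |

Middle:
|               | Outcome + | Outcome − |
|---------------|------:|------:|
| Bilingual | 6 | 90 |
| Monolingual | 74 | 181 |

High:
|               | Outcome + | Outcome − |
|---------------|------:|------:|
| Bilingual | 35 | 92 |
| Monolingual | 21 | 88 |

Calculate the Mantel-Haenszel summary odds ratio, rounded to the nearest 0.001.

1.572

OR_MH = Σ(aᵢdᵢ/nᵢ) / Σ(bᵢcᵢ/nᵢ), where nᵢ is the stratum total.
Stratum 1 (Low): n = 359; a·d/n = 51·230/359 = 32.6741; b·c/n = 50·28/359 = 3.8997
Stratum 2 (Middle): n = 351; a·d/n = 6·181/351 = 3.0940; b·c/n = 90·74/351 = 18.9744
Stratum 3 (High): n = 236; a·d/n = 35·88/236 = 13.0508; b·c/n = 92·21/236 = 8.1864
OR_MH = (32.6741 + 3.0940 + 13.0508) / (3.8997 + 18.9744 + 8.1864) = 48.8190 / 31.0605 = 1.57174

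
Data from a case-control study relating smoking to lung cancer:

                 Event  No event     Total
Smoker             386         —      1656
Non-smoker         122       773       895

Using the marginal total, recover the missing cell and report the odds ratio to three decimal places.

1.926

The missing cell is in the exposed row: 1656 − 386 = 1270.
So a = 386, b = 1270, c = 122, d = 773.
OR = (a·d)/(b·c) = (386 × 773) / (1270 × 122) = 298378 / 154940 = 1.92576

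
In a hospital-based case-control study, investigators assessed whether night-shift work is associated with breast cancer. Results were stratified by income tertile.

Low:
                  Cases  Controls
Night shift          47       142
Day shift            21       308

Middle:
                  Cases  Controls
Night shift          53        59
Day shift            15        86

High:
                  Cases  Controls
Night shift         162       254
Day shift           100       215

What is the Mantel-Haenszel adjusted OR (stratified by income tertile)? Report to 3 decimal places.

OR_MH = Σ(aᵢdᵢ/nᵢ) / Σ(bᵢcᵢ/nᵢ), where nᵢ is the stratum total.
Stratum 1 (Low): n = 518; a·d/n = 47·308/518 = 27.9459; b·c/n = 142·21/518 = 5.7568
Stratum 2 (Middle): n = 213; a·d/n = 53·86/213 = 21.3991; b·c/n = 59·15/213 = 4.1549
Stratum 3 (High): n = 731; a·d/n = 162·215/731 = 47.6471; b·c/n = 254·100/731 = 34.7469
OR_MH = (27.9459 + 21.3991 + 47.6471) / (5.7568 + 4.1549 + 34.7469) = 96.9921 / 44.6586 = 2.17186

2.172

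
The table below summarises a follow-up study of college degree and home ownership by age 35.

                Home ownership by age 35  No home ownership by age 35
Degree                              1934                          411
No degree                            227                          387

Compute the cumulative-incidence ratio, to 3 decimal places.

Cells: a = 1934, b = 411, c = 227, d = 387.
Risk in exposed = 1934/2345 = 0.82473; risk in unexposed = 227/614 = 0.36971.
RR = 0.82473 / 0.36971 = 2.23078
The risk among the exposed is 2.23 times that among the unexposed.

2.231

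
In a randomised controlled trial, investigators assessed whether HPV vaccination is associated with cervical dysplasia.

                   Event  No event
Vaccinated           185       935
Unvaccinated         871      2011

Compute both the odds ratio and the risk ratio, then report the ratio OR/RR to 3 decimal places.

Cells: a = 185, b = 935, c = 871, d = 2011.
OR = (185·2011)/(935·871) = 372035/814385 = 0.45683
Risk in exposed = 185/1120 = 0.16518; risk in unexposed = 871/2882 = 0.30222; RR = 0.54655
OR/RR = 0.45683 / 0.54655 = 0.83584
The outcome is not rare, so the OR lies further from 1 than the RR.

0.836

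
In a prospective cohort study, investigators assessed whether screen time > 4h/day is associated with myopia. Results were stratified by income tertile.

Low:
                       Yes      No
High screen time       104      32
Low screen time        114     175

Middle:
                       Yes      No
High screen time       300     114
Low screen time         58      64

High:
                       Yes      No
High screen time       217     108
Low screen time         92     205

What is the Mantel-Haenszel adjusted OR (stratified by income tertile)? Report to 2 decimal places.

4.07

OR_MH = Σ(aᵢdᵢ/nᵢ) / Σ(bᵢcᵢ/nᵢ), where nᵢ is the stratum total.
Stratum 1 (Low): n = 425; a·d/n = 104·175/425 = 42.8235; b·c/n = 32·114/425 = 8.5835
Stratum 2 (Middle): n = 536; a·d/n = 300·64/536 = 35.8209; b·c/n = 114·58/536 = 12.3358
Stratum 3 (High): n = 622; a·d/n = 217·205/622 = 71.5193; b·c/n = 108·92/622 = 15.9743
OR_MH = (42.8235 + 35.8209 + 71.5193) / (8.5835 + 12.3358 + 15.9743) = 150.1637 / 36.8936 = 4.07018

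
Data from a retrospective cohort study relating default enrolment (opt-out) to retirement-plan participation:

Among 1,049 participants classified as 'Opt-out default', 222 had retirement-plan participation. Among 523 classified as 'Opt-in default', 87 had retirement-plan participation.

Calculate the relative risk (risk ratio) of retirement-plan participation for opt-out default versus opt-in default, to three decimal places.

1.272

From the description: a = 222, b = 827, c = 87, d = 436.
Risk in exposed = 222/1049 = 0.21163; risk in unexposed = 87/523 = 0.16635.
RR = 0.21163 / 0.16635 = 1.27221
The risk among the exposed is 1.27 times that among the unexposed.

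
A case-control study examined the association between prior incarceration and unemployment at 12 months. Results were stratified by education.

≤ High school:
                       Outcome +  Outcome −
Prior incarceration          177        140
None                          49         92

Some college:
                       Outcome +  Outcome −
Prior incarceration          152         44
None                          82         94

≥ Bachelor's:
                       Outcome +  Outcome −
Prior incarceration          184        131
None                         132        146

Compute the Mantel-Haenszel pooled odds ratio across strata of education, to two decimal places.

2.22

OR_MH = Σ(aᵢdᵢ/nᵢ) / Σ(bᵢcᵢ/nᵢ), where nᵢ is the stratum total.
Stratum 1 (≤ High school): n = 458; a·d/n = 177·92/458 = 35.5546; b·c/n = 140·49/458 = 14.9782
Stratum 2 (Some college): n = 372; a·d/n = 152·94/372 = 38.4086; b·c/n = 44·82/372 = 9.6989
Stratum 3 (≥ Bachelor's): n = 593; a·d/n = 184·146/593 = 45.3019; b·c/n = 131·132/593 = 29.1602
OR_MH = (35.5546 + 38.4086 + 45.3019) / (14.9782 + 9.6989 + 29.1602) = 119.2650 / 53.8373 = 2.21529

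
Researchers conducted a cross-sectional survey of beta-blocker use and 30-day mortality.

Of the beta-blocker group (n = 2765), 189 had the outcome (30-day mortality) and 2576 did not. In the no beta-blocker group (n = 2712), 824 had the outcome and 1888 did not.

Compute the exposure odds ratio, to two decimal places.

From the description: a = 189, b = 2576, c = 824, d = 1888.
OR = (a·d)/(b·c) = (189 × 1888) / (2576 × 824) = 356832 / 2122624 = 0.16811
Exposure is associated with lower odds of 30-day mortality (OR = 0.17 < 1).

0.17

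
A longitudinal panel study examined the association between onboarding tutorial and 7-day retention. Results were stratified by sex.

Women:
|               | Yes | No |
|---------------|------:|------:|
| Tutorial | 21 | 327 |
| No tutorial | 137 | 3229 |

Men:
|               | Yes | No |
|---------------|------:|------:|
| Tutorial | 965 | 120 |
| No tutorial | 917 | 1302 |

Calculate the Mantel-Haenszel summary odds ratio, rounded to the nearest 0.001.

OR_MH = Σ(aᵢdᵢ/nᵢ) / Σ(bᵢcᵢ/nᵢ), where nᵢ is the stratum total.
Stratum 1 (Women): n = 3714; a·d/n = 21·3229/3714 = 18.2577; b·c/n = 327·137/3714 = 12.0622
Stratum 2 (Men): n = 3304; a·d/n = 965·1302/3304 = 380.2754; b·c/n = 120·917/3304 = 33.3051
OR_MH = (18.2577 + 380.2754) / (12.0622 + 33.3051) = 398.5331 / 45.3673 = 8.78459

8.785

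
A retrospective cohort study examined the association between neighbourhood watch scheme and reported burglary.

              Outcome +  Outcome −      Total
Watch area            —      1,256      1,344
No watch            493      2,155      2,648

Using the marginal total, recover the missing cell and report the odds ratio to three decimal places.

0.306

The missing cell is in the exposed row: 1344 − 1256 = 88.
So a = 88, b = 1256, c = 493, d = 2155.
OR = (a·d)/(b·c) = (88 × 2155) / (1256 × 493) = 189640 / 619208 = 0.30626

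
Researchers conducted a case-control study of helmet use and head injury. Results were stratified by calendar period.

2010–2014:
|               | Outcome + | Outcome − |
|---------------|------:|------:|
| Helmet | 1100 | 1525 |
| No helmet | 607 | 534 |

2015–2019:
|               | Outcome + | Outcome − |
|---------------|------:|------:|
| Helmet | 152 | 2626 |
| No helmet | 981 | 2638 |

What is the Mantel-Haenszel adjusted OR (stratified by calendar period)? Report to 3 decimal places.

OR_MH = Σ(aᵢdᵢ/nᵢ) / Σ(bᵢcᵢ/nᵢ), where nᵢ is the stratum total.
Stratum 1 (2010–2014): n = 3766; a·d/n = 1100·534/3766 = 155.9745; b·c/n = 1525·607/3766 = 245.7979
Stratum 2 (2015–2019): n = 6397; a·d/n = 152·2638/6397 = 62.6819; b·c/n = 2626·981/6397 = 402.7053
OR_MH = (155.9745 + 62.6819) / (245.7979 + 402.7053) = 218.6564 / 648.5033 = 0.33717

0.337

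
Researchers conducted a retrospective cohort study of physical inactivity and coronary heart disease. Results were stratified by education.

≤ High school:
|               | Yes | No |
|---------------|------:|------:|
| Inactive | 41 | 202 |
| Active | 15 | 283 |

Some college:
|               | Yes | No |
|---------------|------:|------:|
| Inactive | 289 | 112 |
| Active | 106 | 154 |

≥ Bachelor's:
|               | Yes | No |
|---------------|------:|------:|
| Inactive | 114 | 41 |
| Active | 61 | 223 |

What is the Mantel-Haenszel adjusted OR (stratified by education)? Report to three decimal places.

5.014

OR_MH = Σ(aᵢdᵢ/nᵢ) / Σ(bᵢcᵢ/nᵢ), where nᵢ is the stratum total.
Stratum 1 (≤ High school): n = 541; a·d/n = 41·283/541 = 21.4473; b·c/n = 202·15/541 = 5.6007
Stratum 2 (Some college): n = 661; a·d/n = 289·154/661 = 67.3313; b·c/n = 112·106/661 = 17.9607
Stratum 3 (≥ Bachelor's): n = 439; a·d/n = 114·223/439 = 57.9089; b·c/n = 41·61/439 = 5.6970
OR_MH = (21.4473 + 67.3313 + 57.9089) / (5.6007 + 17.9607 + 5.6970) = 146.6875 / 29.2584 = 5.01351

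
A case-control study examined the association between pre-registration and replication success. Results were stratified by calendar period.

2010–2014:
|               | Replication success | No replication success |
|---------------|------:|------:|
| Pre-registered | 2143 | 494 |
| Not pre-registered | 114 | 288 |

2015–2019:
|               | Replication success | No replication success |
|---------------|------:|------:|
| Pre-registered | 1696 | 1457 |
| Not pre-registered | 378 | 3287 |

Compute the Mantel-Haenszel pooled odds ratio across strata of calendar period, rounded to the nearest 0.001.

OR_MH = Σ(aᵢdᵢ/nᵢ) / Σ(bᵢcᵢ/nᵢ), where nᵢ is the stratum total.
Stratum 1 (2010–2014): n = 3039; a·d/n = 2143·288/3039 = 203.0879; b·c/n = 494·114/3039 = 18.5311
Stratum 2 (2015–2019): n = 6818; a·d/n = 1696·3287/6818 = 817.6521; b·c/n = 1457·378/6818 = 80.7782
OR_MH = (203.0879 + 817.6521) / (18.5311 + 80.7782) = 1020.7400 / 99.3093 = 10.27839

10.278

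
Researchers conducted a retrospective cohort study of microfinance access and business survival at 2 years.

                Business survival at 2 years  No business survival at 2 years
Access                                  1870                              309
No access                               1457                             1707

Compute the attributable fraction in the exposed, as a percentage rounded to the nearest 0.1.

46.3

Cells: a = 1870, b = 309, c = 1457, d = 1707.
Risk in exposed = 1870/2179 = 0.85819; risk in unexposed = 1457/3164 = 0.46049.
RR = 0.85819/0.46049 = 1.86364
AR% = (RR − 1)/RR × 100 = (1.86364 − 1)/1.86364 × 100 = 46.3415%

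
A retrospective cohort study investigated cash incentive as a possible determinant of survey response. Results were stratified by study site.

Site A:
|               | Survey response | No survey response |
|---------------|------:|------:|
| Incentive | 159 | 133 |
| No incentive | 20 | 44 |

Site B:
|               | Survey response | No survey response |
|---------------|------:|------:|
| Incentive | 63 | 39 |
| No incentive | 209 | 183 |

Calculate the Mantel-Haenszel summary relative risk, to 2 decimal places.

1.32

RR_MH = Σ(aᵢ·n₀ᵢ/nᵢ) / Σ(cᵢ·n₁ᵢ/nᵢ), with n₁ᵢ = aᵢ+bᵢ (exposed), n₀ᵢ = cᵢ+dᵢ (unexposed), nᵢ = n₁ᵢ+n₀ᵢ.
Stratum 1 (Site A): n₁ = 292, n₀ = 64, n = 356; a·n₀/n = 159·64/356 = 28.5843; c·n₁/n = 20·292/356 = 16.4045
Stratum 2 (Site B): n₁ = 102, n₀ = 392, n = 494; a·n₀/n = 63·392/494 = 49.9919; c·n₁/n = 209·102/494 = 43.1538
RR_MH = (28.5843 + 49.9919) / (16.4045 + 43.1538) = 78.5762 / 59.5583 = 1.31931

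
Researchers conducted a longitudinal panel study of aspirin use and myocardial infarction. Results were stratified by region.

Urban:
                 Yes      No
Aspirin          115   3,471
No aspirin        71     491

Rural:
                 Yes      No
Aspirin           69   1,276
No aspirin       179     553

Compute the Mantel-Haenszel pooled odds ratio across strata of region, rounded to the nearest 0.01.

OR_MH = Σ(aᵢdᵢ/nᵢ) / Σ(bᵢcᵢ/nᵢ), where nᵢ is the stratum total.
Stratum 1 (Urban): n = 4148; a·d/n = 115·491/4148 = 13.6126; b·c/n = 3471·71/4148 = 59.4120
Stratum 2 (Rural): n = 2077; a·d/n = 69·553/2077 = 18.3712; b·c/n = 1276·179/2077 = 109.9682
OR_MH = (13.6126 + 18.3712) / (59.4120 + 109.9682) = 31.9838 / 169.3802 = 0.18883

0.19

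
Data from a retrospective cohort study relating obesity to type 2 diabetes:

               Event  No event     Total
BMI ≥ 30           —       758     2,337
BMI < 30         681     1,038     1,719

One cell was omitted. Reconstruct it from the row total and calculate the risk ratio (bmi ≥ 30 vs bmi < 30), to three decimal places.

The missing cell is in the exposed row: 2337 − 758 = 1579.
So a = 1579, b = 758, c = 681, d = 1038.
RR = [a/(a+b)] / [c/(c+d)] = (1579/2337) / (681/1719) = 0.67565/0.39616 = 1.70550

1.706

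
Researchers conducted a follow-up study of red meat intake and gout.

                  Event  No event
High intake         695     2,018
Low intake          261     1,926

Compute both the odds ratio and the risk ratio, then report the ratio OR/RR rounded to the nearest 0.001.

Cells: a = 695, b = 2018, c = 261, d = 1926.
OR = (695·1926)/(2018·261) = 1338570/526698 = 2.54144
Risk in exposed = 695/2713 = 0.25617; risk in unexposed = 261/2187 = 0.11934; RR = 2.14656
OR/RR = 2.54144 / 2.14656 = 1.18396
The outcome is not rare, so the OR lies further from 1 than the RR.

1.184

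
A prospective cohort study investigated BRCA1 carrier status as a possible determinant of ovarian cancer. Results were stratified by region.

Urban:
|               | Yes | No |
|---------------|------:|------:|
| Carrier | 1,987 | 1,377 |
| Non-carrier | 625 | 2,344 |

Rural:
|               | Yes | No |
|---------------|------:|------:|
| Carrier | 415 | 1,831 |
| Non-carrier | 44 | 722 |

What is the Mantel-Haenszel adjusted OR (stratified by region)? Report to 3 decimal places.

OR_MH = Σ(aᵢdᵢ/nᵢ) / Σ(bᵢcᵢ/nᵢ), where nᵢ is the stratum total.
Stratum 1 (Urban): n = 6333; a·d/n = 1987·2344/6333 = 735.4379; b·c/n = 1377·625/6333 = 135.8953
Stratum 2 (Rural): n = 3012; a·d/n = 415·722/3012 = 99.4788; b·c/n = 1831·44/3012 = 26.7477
OR_MH = (735.4379 + 99.4788) / (135.8953 + 26.7477) = 834.9166 / 162.6430 = 5.13343

5.133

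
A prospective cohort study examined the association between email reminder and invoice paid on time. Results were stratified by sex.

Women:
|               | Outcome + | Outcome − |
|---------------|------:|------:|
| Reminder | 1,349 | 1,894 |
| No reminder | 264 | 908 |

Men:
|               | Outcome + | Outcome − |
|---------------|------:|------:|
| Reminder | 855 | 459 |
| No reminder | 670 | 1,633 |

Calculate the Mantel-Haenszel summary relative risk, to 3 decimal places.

RR_MH = Σ(aᵢ·n₀ᵢ/nᵢ) / Σ(cᵢ·n₁ᵢ/nᵢ), with n₁ᵢ = aᵢ+bᵢ (exposed), n₀ᵢ = cᵢ+dᵢ (unexposed), nᵢ = n₁ᵢ+n₀ᵢ.
Stratum 1 (Women): n₁ = 3243, n₀ = 1172, n = 4415; a·n₀/n = 1349·1172/4415 = 358.1037; c·n₁/n = 264·3243/4415 = 193.9189
Stratum 2 (Men): n₁ = 1314, n₀ = 2303, n = 3617; a·n₀/n = 855·2303/3617 = 544.3918; c·n₁/n = 670·1314/3617 = 243.4006
RR_MH = (358.1037 + 544.3918) / (193.9189 + 243.4006) = 902.4955 / 437.3195 = 2.06370

2.064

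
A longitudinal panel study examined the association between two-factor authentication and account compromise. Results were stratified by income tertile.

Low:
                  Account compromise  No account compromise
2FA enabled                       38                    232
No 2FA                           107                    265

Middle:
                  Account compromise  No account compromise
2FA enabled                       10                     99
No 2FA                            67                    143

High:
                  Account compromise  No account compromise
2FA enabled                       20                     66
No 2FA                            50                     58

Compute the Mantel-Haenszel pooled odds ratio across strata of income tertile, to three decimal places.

0.342

OR_MH = Σ(aᵢdᵢ/nᵢ) / Σ(bᵢcᵢ/nᵢ), where nᵢ is the stratum total.
Stratum 1 (Low): n = 642; a·d/n = 38·265/642 = 15.6854; b·c/n = 232·107/642 = 38.6667
Stratum 2 (Middle): n = 319; a·d/n = 10·143/319 = 4.4828; b·c/n = 99·67/319 = 20.7931
Stratum 3 (High): n = 194; a·d/n = 20·58/194 = 5.9794; b·c/n = 66·50/194 = 17.0103
OR_MH = (15.6854 + 4.4828 + 5.9794) / (38.6667 + 20.7931 + 17.0103) = 26.1475 / 76.4701 = 0.34193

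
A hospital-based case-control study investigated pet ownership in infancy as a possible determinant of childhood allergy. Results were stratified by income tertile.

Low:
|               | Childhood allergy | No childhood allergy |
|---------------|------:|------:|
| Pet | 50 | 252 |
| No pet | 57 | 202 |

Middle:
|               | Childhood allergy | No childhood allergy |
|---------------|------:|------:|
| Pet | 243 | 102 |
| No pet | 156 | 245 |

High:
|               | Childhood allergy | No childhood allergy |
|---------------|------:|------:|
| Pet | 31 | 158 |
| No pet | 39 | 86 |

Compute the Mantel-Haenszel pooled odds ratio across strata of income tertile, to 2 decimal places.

OR_MH = Σ(aᵢdᵢ/nᵢ) / Σ(bᵢcᵢ/nᵢ), where nᵢ is the stratum total.
Stratum 1 (Low): n = 561; a·d/n = 50·202/561 = 18.0036; b·c/n = 252·57/561 = 25.6043
Stratum 2 (Middle): n = 746; a·d/n = 243·245/746 = 79.8056; b·c/n = 102·156/746 = 21.3298
Stratum 3 (High): n = 314; a·d/n = 31·86/314 = 8.4904; b·c/n = 158·39/314 = 19.6242
OR_MH = (18.0036 + 79.8056 + 8.4904) / (25.6043 + 21.3298 + 19.6242) = 106.2996 / 66.5582 = 1.59709

1.60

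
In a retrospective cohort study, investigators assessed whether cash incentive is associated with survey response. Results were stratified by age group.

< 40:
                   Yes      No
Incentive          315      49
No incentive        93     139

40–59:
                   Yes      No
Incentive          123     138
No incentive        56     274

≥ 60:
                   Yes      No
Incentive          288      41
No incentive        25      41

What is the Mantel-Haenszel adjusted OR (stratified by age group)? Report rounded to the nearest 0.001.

OR_MH = Σ(aᵢdᵢ/nᵢ) / Σ(bᵢcᵢ/nᵢ), where nᵢ is the stratum total.
Stratum 1 (< 40): n = 596; a·d/n = 315·139/596 = 73.4648; b·c/n = 49·93/596 = 7.6460
Stratum 2 (40–59): n = 591; a·d/n = 123·274/591 = 57.0254; b·c/n = 138·56/591 = 13.0761
Stratum 3 (≥ 60): n = 395; a·d/n = 288·41/395 = 29.8937; b·c/n = 41·25/395 = 2.5949
OR_MH = (73.4648 + 57.0254 + 29.8937) / (7.6460 + 13.0761 + 2.5949) = 160.3838 / 23.3171 = 6.87839

6.878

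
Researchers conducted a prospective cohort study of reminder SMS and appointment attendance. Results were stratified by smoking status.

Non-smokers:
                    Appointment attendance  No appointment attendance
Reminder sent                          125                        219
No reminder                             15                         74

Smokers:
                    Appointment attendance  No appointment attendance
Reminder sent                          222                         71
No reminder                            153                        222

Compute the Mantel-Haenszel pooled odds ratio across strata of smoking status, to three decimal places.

OR_MH = Σ(aᵢdᵢ/nᵢ) / Σ(bᵢcᵢ/nᵢ), where nᵢ is the stratum total.
Stratum 1 (Non-smokers): n = 433; a·d/n = 125·74/433 = 21.3626; b·c/n = 219·15/433 = 7.5866
Stratum 2 (Smokers): n = 668; a·d/n = 222·222/668 = 73.7784; b·c/n = 71·153/668 = 16.2620
OR_MH = (21.3626 + 73.7784) / (7.5866 + 16.2620) = 95.1410 / 23.8486 = 3.98938

3.989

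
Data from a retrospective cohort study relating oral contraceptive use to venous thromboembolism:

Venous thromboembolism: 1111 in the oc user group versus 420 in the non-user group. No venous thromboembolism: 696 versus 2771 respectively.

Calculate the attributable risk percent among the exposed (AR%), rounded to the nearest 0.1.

78.6

From the description: a = 1111, b = 696, c = 420, d = 2771.
Risk in exposed = 1111/1807 = 0.61483; risk in unexposed = 420/3191 = 0.13162.
RR = 0.61483/0.13162 = 4.67125
AR% = (RR − 1)/RR × 100 = (4.67125 − 1)/4.67125 × 100 = 78.5925%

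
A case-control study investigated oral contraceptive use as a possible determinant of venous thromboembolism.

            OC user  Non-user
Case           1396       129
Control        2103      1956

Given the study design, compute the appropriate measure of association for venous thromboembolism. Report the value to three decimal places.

10.065

Reading the table with exposure as columns: a = 1396 (OC user, case), b = 2103 (OC user, non-case), c = 129 (Non-user, case), d = 1956.
This is a case-control study: participants were sampled on outcome status, so risks in the source population cannot be estimated directly — relative risk is not valid here. The odds ratio is the appropriate measure.
OR = (a·d)/(b·c) = (1396 × 1956) / (2103 × 129) = 2730576 / 271287 = 10.06527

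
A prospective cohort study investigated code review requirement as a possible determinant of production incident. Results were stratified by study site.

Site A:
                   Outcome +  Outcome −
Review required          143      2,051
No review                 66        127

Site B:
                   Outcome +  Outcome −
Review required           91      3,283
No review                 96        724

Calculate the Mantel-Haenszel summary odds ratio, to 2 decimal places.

0.18

OR_MH = Σ(aᵢdᵢ/nᵢ) / Σ(bᵢcᵢ/nᵢ), where nᵢ is the stratum total.
Stratum 1 (Site A): n = 2387; a·d/n = 143·127/2387 = 7.6083; b·c/n = 2051·66/2387 = 56.7097
Stratum 2 (Site B): n = 4194; a·d/n = 91·724/4194 = 15.7091; b·c/n = 3283·96/4194 = 75.1474
OR_MH = (7.6083 + 15.7091) / (56.7097 + 75.1474) = 23.3174 / 131.8570 = 0.17684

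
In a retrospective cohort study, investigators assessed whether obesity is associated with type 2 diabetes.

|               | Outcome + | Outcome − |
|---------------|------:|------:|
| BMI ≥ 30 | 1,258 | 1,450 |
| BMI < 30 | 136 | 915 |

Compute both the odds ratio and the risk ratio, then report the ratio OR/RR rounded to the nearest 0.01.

Cells: a = 1258, b = 1450, c = 136, d = 915.
OR = (1258·915)/(1450·136) = 1151070/197200 = 5.83707
Risk in exposed = 1258/2708 = 0.46455; risk in unexposed = 136/1051 = 0.12940; RR = 3.59001
OR/RR = 5.83707 / 3.59001 = 1.62592
The outcome is not rare, so the OR lies further from 1 than the RR.

1.63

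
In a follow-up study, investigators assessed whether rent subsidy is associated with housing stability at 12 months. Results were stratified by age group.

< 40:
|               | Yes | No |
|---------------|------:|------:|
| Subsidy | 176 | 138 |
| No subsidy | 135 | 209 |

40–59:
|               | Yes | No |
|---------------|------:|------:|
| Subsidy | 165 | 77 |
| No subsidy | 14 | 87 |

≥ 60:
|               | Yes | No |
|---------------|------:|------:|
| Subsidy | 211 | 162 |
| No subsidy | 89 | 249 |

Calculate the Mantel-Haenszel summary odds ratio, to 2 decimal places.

OR_MH = Σ(aᵢdᵢ/nᵢ) / Σ(bᵢcᵢ/nᵢ), where nᵢ is the stratum total.
Stratum 1 (< 40): n = 658; a·d/n = 176·209/658 = 55.9027; b·c/n = 138·135/658 = 28.3131
Stratum 2 (40–59): n = 343; a·d/n = 165·87/343 = 41.8513; b·c/n = 77·14/343 = 3.1429
Stratum 3 (≥ 60): n = 711; a·d/n = 211·249/711 = 73.8945; b·c/n = 162·89/711 = 20.2785
OR_MH = (55.9027 + 41.8513 + 73.8945) / (28.3131 + 3.1429 + 20.2785) = 171.6486 / 51.7344 = 3.31788

3.32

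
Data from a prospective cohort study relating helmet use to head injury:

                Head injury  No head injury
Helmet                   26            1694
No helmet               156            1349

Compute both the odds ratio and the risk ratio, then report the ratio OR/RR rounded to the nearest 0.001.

Cells: a = 26, b = 1694, c = 156, d = 1349.
OR = (26·1349)/(1694·156) = 35074/264264 = 0.13272
Risk in exposed = 26/1720 = 0.01512; risk in unexposed = 156/1505 = 0.10365; RR = 0.14583
OR/RR = 0.13272 / 0.14583 = 0.91010
The outcome is not rare, so the OR lies further from 1 than the RR.

0.910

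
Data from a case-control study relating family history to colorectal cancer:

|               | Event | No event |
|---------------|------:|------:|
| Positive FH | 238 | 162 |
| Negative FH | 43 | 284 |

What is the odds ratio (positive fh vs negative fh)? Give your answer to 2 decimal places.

9.70

Cells: a = 238, b = 162, c = 43, d = 284.
OR = (a·d)/(b·c) = (238 × 284) / (162 × 43) = 67592 / 6966 = 9.70313
The odds of colorectal cancer are about 9.70 times as high in the positive fh group.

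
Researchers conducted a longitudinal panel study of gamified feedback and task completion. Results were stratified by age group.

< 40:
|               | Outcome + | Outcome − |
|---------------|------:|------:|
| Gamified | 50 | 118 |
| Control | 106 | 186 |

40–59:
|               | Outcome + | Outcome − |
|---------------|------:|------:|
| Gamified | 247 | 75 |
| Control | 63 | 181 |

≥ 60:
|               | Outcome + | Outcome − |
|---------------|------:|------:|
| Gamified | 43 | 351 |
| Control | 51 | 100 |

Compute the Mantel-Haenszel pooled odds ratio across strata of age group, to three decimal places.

1.566

OR_MH = Σ(aᵢdᵢ/nᵢ) / Σ(bᵢcᵢ/nᵢ), where nᵢ is the stratum total.
Stratum 1 (< 40): n = 460; a·d/n = 50·186/460 = 20.2174; b·c/n = 118·106/460 = 27.1913
Stratum 2 (40–59): n = 566; a·d/n = 247·181/566 = 78.9876; b·c/n = 75·63/566 = 8.3481
Stratum 3 (≥ 60): n = 545; a·d/n = 43·100/545 = 7.8899; b·c/n = 351·51/545 = 32.8459
OR_MH = (20.2174 + 78.9876 + 7.8899) / (27.1913 + 8.3481 + 32.8459) = 107.0949 / 68.3852 = 1.56605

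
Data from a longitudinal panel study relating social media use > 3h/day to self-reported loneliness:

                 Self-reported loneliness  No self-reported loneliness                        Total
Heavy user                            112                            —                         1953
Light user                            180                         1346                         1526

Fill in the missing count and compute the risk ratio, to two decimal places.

0.49

The missing cell is in the exposed row: 1953 − 112 = 1841.
So a = 112, b = 1841, c = 180, d = 1346.
RR = [a/(a+b)] / [c/(c+d)] = (112/1953) / (180/1526) = 0.05735/0.11796 = 0.48618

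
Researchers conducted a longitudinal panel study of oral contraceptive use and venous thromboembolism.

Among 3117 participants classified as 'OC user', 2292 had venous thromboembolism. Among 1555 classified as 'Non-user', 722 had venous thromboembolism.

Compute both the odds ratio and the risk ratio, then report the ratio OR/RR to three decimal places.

2.024

From the description: a = 2292, b = 825, c = 722, d = 833.
OR = (2292·833)/(825·722) = 1909236/595650 = 3.20530
Risk in exposed = 2292/3117 = 0.73532; risk in unexposed = 722/1555 = 0.46431; RR = 1.58369
OR/RR = 3.20530 / 1.58369 = 2.02394
The outcome is not rare, so the OR lies further from 1 than the RR.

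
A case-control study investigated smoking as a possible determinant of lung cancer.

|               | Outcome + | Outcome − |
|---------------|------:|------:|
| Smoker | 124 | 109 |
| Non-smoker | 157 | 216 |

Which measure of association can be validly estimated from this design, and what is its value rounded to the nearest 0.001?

Cells: a = 124, b = 109, c = 157, d = 216.
This is a case-control study: participants were sampled on outcome status, so risks in the source population cannot be estimated directly — relative risk is not valid here. The odds ratio is the appropriate measure.
OR = (a·d)/(b·c) = (124 × 216) / (109 × 157) = 26784 / 17113 = 1.56513

1.565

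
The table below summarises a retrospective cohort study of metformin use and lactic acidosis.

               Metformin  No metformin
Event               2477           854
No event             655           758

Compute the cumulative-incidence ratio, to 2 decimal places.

Reading the table with exposure as columns: a = 2477 (Metformin, case), b = 655 (Metformin, non-case), c = 854 (No metformin, case), d = 758.
Risk in exposed = 2477/3132 = 0.79087; risk in unexposed = 854/1612 = 0.52978.
RR = 0.79087 / 0.52978 = 1.49283
The risk among the exposed is 1.49 times that among the unexposed.

1.49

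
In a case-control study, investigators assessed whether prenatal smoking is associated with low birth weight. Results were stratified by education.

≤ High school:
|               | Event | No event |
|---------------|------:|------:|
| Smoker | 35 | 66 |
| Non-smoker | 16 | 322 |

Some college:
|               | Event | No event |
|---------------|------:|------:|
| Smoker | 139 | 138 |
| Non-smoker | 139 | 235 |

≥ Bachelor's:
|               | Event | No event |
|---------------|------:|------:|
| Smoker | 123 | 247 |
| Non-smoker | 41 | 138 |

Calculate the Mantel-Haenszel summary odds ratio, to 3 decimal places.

2.122

OR_MH = Σ(aᵢdᵢ/nᵢ) / Σ(bᵢcᵢ/nᵢ), where nᵢ is the stratum total.
Stratum 1 (≤ High school): n = 439; a·d/n = 35·322/439 = 25.6720; b·c/n = 66·16/439 = 2.4055
Stratum 2 (Some college): n = 651; a·d/n = 139·235/651 = 50.1767; b·c/n = 138·139/651 = 29.4654
Stratum 3 (≥ Bachelor's): n = 549; a·d/n = 123·138/549 = 30.9180; b·c/n = 247·41/549 = 18.4463
OR_MH = (25.6720 + 50.1767 + 30.9180) / (2.4055 + 29.4654 + 18.4463) = 106.7667 / 50.3172 = 2.12187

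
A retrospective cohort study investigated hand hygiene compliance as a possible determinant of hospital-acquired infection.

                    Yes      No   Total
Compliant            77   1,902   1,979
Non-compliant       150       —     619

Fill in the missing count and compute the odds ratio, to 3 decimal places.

0.127

The missing cell is in the unexposed row: 619 − 150 = 469.
So a = 77, b = 1902, c = 150, d = 469.
OR = (a·d)/(b·c) = (77 × 469) / (1902 × 150) = 36113 / 285300 = 0.12658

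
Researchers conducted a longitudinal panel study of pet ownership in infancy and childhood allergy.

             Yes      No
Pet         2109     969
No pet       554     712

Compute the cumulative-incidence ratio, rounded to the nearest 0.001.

1.566

Cells: a = 2109, b = 969, c = 554, d = 712.
Risk in exposed = 2109/3078 = 0.68519; risk in unexposed = 554/1266 = 0.43760.
RR = 0.68519 / 0.43760 = 1.56578
The risk among the exposed is 1.57 times that among the unexposed.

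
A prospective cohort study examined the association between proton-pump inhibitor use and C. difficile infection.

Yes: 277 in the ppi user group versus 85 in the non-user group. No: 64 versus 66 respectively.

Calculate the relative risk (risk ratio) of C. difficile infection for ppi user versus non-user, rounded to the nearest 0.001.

1.443

From the description: a = 277, b = 64, c = 85, d = 66.
Risk in exposed = 277/341 = 0.81232; risk in unexposed = 85/151 = 0.56291.
RR = 0.81232 / 0.56291 = 1.44306
The risk among the exposed is 1.44 times that among the unexposed.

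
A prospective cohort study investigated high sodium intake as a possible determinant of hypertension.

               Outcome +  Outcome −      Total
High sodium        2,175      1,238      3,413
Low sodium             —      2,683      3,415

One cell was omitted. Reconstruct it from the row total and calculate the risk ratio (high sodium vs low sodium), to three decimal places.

2.973

The missing cell is in the unexposed row: 3415 − 2683 = 732.
So a = 2175, b = 1238, c = 732, d = 2683.
RR = [a/(a+b)] / [c/(c+d)] = (2175/3413) / (732/3415) = 0.63727/0.21435 = 2.97305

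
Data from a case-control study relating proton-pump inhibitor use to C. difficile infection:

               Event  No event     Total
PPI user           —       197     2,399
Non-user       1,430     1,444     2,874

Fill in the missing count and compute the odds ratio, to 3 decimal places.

11.287

The missing cell is in the exposed row: 2399 − 197 = 2202.
So a = 2202, b = 197, c = 1430, d = 1444.
OR = (a·d)/(b·c) = (2202 × 1444) / (197 × 1430) = 3179688 / 281710 = 11.28710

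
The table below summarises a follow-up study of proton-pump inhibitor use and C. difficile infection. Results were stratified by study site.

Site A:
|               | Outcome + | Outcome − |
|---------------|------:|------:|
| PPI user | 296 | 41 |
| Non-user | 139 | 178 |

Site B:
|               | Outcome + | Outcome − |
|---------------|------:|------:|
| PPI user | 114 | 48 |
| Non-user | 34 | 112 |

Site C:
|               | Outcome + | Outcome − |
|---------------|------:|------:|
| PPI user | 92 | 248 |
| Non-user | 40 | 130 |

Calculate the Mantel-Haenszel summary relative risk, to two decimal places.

RR_MH = Σ(aᵢ·n₀ᵢ/nᵢ) / Σ(cᵢ·n₁ᵢ/nᵢ), with n₁ᵢ = aᵢ+bᵢ (exposed), n₀ᵢ = cᵢ+dᵢ (unexposed), nᵢ = n₁ᵢ+n₀ᵢ.
Stratum 1 (Site A): n₁ = 337, n₀ = 317, n = 654; a·n₀/n = 296·317/654 = 143.4740; c·n₁/n = 139·337/654 = 71.6254
Stratum 2 (Site B): n₁ = 162, n₀ = 146, n = 308; a·n₀/n = 114·146/308 = 54.0390; c·n₁/n = 34·162/308 = 17.8831
Stratum 3 (Site C): n₁ = 340, n₀ = 170, n = 510; a·n₀/n = 92·170/510 = 30.6667; c·n₁/n = 40·340/510 = 26.6667
RR_MH = (143.4740 + 54.0390 + 30.6667) / (71.6254 + 17.8831 + 26.6667) = 228.1796 / 116.1752 = 1.96410

1.96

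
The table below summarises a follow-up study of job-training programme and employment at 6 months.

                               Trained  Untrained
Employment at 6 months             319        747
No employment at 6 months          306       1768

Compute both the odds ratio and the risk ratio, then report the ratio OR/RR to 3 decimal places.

Reading the table with exposure as columns: a = 319 (Trained, case), b = 306 (Trained, non-case), c = 747 (Untrained, case), d = 1768.
OR = (319·1768)/(306·747) = 563992/228582 = 2.46735
Risk in exposed = 319/625 = 0.51040; risk in unexposed = 747/2515 = 0.29702; RR = 1.71841
OR/RR = 2.46735 / 1.71841 = 1.43583
The outcome is not rare, so the OR lies further from 1 than the RR.

1.436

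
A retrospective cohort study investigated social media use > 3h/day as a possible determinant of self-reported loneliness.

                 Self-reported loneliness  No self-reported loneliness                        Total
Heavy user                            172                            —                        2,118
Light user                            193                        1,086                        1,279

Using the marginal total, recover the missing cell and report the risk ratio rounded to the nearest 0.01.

0.54

The missing cell is in the exposed row: 2118 − 172 = 1946.
So a = 172, b = 1946, c = 193, d = 1086.
RR = [a/(a+b)] / [c/(c+d)] = (172/2118) / (193/1279) = 0.08121/0.15090 = 0.53817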